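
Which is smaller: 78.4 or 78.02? 78.02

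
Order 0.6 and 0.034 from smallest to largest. 0.034, 0.6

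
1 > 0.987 True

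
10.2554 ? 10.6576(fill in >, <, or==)<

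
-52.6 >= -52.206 False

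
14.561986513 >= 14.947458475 False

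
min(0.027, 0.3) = 0.027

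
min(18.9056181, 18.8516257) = 18.8516257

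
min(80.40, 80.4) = 80.40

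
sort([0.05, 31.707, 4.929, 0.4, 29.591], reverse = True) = [31.707, 29.591, 4.929, 0.4, 0.05]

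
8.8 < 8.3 False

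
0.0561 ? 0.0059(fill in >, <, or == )>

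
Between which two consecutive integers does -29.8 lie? -30 and -29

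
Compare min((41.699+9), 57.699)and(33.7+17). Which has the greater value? (33.7+17)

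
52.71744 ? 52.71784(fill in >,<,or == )<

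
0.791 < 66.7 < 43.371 False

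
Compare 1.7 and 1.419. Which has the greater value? 1.7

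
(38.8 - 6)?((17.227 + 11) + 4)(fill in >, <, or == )>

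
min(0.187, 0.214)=0.187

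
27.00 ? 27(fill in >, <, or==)==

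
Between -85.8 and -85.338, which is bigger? -85.338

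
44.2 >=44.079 True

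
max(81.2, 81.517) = 81.517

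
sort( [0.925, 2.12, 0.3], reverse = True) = [2.12, 0.925, 0.3]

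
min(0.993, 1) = 0.993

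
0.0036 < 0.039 True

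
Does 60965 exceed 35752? Yes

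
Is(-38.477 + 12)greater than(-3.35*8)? Yes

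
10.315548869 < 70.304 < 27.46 False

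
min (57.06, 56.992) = 56.992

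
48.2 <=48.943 True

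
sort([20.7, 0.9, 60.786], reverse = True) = [60.786, 20.7, 0.9]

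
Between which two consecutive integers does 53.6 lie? 53 and 54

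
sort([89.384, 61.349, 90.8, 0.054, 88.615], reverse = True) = [90.8, 89.384, 88.615, 61.349, 0.054]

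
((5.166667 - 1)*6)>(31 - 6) True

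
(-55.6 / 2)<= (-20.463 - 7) True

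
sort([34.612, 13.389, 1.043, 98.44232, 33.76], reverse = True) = [98.44232, 34.612, 33.76, 13.389, 1.043]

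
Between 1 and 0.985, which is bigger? 1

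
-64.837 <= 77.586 True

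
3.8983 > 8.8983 False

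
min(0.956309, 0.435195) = 0.435195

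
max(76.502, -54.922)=76.502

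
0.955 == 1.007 False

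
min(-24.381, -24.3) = -24.381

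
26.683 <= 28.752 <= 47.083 True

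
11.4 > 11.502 False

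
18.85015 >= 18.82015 True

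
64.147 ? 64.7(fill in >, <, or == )<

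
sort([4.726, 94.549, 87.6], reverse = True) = [94.549, 87.6, 4.726]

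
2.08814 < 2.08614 False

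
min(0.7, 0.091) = 0.091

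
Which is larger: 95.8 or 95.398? 95.8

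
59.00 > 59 False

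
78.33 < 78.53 True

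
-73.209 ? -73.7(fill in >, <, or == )>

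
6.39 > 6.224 True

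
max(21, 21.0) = 21.0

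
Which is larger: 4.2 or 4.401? 4.401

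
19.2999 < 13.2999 False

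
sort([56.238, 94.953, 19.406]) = [19.406, 56.238, 94.953]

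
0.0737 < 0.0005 False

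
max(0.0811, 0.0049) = 0.0811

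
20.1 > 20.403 False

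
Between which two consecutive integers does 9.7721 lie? 9 and 10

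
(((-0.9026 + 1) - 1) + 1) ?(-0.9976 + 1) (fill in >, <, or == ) >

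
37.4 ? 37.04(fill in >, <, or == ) >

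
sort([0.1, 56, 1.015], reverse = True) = [56, 1.015, 0.1]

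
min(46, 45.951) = 45.951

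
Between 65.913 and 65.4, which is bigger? 65.913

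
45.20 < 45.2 False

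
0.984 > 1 False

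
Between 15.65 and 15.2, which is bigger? 15.65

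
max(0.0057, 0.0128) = 0.0128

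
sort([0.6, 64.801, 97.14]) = [0.6, 64.801, 97.14]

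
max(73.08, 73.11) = 73.11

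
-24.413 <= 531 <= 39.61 False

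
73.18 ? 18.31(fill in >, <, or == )>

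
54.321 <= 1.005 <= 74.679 False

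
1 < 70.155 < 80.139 True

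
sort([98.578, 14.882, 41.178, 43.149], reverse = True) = [98.578, 43.149, 41.178, 14.882]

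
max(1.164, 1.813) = 1.813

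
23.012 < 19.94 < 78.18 False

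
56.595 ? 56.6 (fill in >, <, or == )<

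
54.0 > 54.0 False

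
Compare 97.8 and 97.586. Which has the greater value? 97.8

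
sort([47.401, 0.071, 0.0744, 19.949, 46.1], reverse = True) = [47.401, 46.1, 19.949, 0.0744, 0.071]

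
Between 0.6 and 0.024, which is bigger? 0.6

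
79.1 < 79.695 True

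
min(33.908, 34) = 33.908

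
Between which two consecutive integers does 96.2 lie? 96 and 97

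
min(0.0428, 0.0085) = 0.0085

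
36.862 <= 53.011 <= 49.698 False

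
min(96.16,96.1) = 96.1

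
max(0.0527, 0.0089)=0.0527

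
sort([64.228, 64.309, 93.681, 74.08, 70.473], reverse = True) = [93.681, 74.08, 70.473, 64.309, 64.228]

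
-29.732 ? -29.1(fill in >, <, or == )<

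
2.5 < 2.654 True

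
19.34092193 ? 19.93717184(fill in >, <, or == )<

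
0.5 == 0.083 False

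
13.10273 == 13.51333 False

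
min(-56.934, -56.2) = -56.934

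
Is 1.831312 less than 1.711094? No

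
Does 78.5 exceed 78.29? Yes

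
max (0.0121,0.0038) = 0.0121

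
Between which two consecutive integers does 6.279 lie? 6 and 7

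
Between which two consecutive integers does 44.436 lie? 44 and 45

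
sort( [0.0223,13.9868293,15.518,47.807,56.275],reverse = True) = [56.275,47.807,15.518,13.9868293,0.0223]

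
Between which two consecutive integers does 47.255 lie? 47 and 48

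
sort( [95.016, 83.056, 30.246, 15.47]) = [15.47, 30.246, 83.056, 95.016]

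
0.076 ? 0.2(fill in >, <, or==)<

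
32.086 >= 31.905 True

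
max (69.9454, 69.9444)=69.9454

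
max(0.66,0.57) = 0.66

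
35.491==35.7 False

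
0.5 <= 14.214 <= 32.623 True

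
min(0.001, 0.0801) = 0.001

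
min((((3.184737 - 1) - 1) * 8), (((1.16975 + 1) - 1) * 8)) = 9.358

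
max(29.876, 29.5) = 29.876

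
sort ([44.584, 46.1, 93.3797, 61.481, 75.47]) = [44.584, 46.1, 61.481, 75.47, 93.3797]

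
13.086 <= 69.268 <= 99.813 True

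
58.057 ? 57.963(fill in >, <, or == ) >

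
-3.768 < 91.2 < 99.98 True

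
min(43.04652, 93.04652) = 43.04652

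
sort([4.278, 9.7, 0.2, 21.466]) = [0.2, 4.278, 9.7, 21.466]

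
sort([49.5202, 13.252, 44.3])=[13.252, 44.3, 49.5202]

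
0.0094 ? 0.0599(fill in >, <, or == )<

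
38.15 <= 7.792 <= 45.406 False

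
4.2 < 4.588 True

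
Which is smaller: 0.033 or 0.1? 0.033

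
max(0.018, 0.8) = 0.8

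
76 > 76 False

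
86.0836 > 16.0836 True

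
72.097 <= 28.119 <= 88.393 False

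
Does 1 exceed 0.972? Yes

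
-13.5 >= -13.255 False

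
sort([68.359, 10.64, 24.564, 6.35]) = [6.35, 10.64, 24.564, 68.359]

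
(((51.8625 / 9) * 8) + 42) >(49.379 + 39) False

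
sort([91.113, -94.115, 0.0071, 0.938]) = [-94.115, 0.0071, 0.938, 91.113]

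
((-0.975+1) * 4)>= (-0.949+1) True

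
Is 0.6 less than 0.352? No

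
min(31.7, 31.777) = 31.7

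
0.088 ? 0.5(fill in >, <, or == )<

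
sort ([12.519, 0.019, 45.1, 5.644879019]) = [0.019, 5.644879019, 12.519, 45.1]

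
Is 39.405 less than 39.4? No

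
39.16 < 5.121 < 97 False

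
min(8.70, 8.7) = 8.70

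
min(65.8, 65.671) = 65.671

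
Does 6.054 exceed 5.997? Yes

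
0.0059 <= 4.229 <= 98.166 True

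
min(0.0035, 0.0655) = 0.0035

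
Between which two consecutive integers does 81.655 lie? 81 and 82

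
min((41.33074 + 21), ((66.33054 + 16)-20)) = 62.33054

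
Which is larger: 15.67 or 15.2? 15.67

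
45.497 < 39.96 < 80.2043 False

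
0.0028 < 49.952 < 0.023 False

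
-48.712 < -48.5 True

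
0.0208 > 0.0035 True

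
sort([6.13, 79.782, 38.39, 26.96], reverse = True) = [79.782, 38.39, 26.96, 6.13]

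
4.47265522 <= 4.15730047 False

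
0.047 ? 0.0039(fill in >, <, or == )>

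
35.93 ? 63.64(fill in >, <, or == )<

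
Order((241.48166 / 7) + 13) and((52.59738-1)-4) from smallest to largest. ((241.48166 / 7) + 13), ((52.59738-1)-4)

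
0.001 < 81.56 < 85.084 True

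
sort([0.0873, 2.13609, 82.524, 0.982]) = [0.0873, 0.982, 2.13609, 82.524]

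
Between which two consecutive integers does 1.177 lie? 1 and 2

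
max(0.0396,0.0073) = 0.0396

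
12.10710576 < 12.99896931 True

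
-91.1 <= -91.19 False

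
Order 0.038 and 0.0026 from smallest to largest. 0.0026,0.038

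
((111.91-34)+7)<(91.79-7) False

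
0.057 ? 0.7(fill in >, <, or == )<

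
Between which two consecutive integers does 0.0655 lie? 0 and 1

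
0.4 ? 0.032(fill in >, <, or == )>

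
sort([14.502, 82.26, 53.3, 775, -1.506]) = [-1.506, 14.502, 53.3, 82.26, 775]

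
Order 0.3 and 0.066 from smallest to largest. 0.066, 0.3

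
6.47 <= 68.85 True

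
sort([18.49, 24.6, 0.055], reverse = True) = [24.6, 18.49, 0.055]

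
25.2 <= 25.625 True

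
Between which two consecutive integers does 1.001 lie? 1 and 2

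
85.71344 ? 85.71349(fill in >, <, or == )<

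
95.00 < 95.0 False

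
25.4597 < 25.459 False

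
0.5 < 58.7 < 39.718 False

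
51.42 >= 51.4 True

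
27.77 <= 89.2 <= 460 True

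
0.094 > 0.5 False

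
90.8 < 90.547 False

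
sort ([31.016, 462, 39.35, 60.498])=[31.016, 39.35, 60.498, 462]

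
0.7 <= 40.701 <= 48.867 True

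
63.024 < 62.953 False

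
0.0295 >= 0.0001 True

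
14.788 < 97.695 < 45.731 False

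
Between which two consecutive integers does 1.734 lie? 1 and 2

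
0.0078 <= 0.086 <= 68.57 True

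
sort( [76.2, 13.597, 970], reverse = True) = [970, 76.2, 13.597]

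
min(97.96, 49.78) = 49.78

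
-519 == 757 False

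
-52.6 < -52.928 False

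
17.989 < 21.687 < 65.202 True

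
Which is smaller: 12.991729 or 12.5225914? 12.5225914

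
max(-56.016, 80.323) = 80.323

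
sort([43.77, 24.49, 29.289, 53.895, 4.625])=[4.625, 24.49, 29.289, 43.77, 53.895]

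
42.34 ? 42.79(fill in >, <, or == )<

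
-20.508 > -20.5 False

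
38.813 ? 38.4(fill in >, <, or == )>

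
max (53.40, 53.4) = 53.4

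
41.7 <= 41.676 False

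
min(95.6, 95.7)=95.6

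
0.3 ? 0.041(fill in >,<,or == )>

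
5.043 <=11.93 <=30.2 True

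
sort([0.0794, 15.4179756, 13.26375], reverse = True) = [15.4179756, 13.26375, 0.0794]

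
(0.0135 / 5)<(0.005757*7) True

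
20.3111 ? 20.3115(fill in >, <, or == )<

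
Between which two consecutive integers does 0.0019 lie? 0 and 1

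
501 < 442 False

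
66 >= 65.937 True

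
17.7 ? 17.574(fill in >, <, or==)>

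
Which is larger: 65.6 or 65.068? 65.6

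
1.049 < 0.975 False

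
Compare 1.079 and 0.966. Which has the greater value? 1.079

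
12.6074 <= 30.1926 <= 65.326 True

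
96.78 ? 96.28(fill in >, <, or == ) >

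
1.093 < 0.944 False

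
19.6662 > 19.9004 False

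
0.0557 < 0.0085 False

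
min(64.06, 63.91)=63.91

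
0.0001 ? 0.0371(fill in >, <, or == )<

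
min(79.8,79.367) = 79.367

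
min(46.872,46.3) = 46.3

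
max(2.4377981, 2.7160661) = 2.7160661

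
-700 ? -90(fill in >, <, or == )<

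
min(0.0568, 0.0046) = 0.0046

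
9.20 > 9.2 False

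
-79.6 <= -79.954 False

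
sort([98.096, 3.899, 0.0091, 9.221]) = [0.0091, 3.899, 9.221, 98.096]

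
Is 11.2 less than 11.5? Yes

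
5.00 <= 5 True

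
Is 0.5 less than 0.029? No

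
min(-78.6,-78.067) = -78.6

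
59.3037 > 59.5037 False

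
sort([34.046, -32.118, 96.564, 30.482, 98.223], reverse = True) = [98.223, 96.564, 34.046, 30.482, -32.118]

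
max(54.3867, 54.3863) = 54.3867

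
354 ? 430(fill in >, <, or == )<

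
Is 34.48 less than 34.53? Yes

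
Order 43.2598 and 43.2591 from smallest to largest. 43.2591, 43.2598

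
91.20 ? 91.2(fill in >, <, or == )==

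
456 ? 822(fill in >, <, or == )<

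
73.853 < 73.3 False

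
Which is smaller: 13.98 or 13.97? 13.97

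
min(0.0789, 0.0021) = 0.0021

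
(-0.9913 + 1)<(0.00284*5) True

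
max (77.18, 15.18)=77.18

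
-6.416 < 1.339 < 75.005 True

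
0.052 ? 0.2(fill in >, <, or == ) <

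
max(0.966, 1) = 1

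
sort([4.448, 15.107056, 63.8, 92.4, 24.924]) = [4.448, 15.107056, 24.924, 63.8, 92.4]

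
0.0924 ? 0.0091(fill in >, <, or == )>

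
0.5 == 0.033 False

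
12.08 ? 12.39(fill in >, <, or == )<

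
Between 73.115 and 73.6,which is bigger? 73.6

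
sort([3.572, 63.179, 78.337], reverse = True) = [78.337, 63.179, 3.572]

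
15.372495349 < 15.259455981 False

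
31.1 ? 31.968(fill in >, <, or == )<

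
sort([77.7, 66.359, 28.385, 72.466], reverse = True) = [77.7, 72.466, 66.359, 28.385]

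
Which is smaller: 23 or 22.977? 22.977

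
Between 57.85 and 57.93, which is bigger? 57.93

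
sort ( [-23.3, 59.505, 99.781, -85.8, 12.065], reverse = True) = [99.781, 59.505, 12.065, -23.3, -85.8]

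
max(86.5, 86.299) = 86.5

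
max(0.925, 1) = 1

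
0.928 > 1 False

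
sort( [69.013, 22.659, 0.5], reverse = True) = [69.013, 22.659, 0.5]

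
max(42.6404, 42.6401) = 42.6404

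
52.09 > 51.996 True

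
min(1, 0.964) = 0.964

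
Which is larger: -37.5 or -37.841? -37.5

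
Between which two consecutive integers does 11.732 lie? 11 and 12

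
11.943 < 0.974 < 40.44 False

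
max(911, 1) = 911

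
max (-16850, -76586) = -16850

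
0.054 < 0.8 True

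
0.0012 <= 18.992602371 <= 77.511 True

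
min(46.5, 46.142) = 46.142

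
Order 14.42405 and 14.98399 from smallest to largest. 14.42405, 14.98399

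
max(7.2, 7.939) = 7.939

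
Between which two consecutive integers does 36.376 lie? 36 and 37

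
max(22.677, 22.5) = 22.677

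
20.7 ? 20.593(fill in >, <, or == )>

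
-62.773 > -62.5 False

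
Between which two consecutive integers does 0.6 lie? 0 and 1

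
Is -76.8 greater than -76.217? No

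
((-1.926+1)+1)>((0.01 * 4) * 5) False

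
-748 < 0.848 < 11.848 True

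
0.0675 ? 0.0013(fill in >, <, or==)>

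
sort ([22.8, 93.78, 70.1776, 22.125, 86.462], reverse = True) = [93.78, 86.462, 70.1776, 22.8, 22.125]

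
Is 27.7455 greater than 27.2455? Yes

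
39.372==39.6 False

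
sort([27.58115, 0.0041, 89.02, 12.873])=[0.0041, 12.873, 27.58115, 89.02]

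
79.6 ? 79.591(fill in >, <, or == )>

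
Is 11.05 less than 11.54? Yes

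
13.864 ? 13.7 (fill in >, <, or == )>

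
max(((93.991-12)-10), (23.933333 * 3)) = 71.991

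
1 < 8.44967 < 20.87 True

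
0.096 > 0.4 False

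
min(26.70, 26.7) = 26.70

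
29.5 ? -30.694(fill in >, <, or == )>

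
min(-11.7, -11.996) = -11.996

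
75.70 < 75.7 False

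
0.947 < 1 True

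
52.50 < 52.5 False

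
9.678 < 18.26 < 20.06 True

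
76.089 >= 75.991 True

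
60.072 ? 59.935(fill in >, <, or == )>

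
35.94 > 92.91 False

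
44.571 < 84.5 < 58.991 False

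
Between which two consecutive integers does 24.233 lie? 24 and 25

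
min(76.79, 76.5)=76.5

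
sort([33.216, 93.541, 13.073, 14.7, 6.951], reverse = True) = [93.541, 33.216, 14.7, 13.073, 6.951]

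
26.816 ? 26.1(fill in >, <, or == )>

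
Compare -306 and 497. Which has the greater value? 497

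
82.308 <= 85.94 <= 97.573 True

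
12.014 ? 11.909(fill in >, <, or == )>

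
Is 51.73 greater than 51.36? Yes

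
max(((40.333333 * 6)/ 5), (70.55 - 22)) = 48.55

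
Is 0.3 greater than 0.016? Yes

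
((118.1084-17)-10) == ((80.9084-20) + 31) False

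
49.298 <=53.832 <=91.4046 True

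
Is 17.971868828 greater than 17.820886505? Yes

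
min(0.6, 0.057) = 0.057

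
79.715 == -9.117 False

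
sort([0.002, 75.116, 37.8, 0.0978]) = [0.002, 0.0978, 37.8, 75.116]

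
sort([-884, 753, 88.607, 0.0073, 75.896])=[-884, 0.0073, 75.896, 88.607, 753]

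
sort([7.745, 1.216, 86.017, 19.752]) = [1.216, 7.745, 19.752, 86.017]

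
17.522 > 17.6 False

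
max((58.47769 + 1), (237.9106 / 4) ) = 59.47769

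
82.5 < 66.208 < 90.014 False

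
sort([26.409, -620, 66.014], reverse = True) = [66.014, 26.409, -620]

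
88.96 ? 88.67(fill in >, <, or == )>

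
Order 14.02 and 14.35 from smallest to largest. 14.02,14.35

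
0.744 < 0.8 True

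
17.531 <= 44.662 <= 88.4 True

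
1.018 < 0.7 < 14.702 False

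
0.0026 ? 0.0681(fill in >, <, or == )<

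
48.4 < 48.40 False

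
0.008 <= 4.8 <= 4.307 False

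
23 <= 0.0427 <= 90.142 False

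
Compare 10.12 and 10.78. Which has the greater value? 10.78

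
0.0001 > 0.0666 False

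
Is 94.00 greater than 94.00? No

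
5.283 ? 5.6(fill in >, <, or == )<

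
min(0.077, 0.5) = 0.077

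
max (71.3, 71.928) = 71.928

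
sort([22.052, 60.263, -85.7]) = [-85.7, 22.052, 60.263]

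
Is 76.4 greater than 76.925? No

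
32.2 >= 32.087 True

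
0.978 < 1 True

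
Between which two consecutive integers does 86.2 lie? 86 and 87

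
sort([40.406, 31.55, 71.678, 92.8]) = [31.55, 40.406, 71.678, 92.8]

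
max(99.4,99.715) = 99.715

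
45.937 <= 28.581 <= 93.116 False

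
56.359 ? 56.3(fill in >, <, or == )>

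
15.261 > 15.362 False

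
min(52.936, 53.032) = 52.936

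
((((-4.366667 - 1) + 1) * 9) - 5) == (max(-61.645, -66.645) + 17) False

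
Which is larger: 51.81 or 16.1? 51.81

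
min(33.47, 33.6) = 33.47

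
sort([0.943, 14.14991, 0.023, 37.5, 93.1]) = [0.023, 0.943, 14.14991, 37.5, 93.1]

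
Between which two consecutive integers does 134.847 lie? 134 and 135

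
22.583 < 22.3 False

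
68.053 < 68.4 True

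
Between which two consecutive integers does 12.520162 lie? 12 and 13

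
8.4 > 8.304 True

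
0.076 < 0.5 True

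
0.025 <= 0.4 True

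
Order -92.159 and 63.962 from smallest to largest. -92.159, 63.962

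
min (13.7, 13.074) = 13.074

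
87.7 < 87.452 False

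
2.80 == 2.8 True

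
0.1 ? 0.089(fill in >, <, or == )>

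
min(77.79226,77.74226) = 77.74226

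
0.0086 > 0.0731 False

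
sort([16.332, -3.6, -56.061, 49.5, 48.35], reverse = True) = [49.5, 48.35, 16.332, -3.6, -56.061]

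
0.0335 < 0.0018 False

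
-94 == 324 False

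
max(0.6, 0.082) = 0.6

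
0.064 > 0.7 False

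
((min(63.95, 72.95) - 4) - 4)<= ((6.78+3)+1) False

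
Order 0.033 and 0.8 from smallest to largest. 0.033, 0.8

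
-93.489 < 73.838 True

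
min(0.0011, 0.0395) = 0.0011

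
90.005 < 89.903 False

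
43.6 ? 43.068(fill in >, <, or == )>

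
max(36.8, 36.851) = 36.851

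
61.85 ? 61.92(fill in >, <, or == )<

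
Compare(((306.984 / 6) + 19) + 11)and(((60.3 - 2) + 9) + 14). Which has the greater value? (((60.3 - 2) + 9) + 14)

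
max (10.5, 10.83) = 10.83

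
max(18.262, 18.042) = 18.262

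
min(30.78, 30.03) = 30.03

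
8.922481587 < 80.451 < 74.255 False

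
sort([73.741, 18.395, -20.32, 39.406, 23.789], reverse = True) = [73.741, 39.406, 23.789, 18.395, -20.32]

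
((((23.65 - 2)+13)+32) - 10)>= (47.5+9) True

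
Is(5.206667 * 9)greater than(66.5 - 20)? Yes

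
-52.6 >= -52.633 True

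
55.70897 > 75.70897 False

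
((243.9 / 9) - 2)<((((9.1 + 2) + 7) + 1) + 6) False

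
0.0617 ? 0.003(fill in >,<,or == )>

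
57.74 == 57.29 False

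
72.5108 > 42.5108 True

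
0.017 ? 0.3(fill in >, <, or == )<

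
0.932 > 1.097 False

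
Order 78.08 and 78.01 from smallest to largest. 78.01, 78.08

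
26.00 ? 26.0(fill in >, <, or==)==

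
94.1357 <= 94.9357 True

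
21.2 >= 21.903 False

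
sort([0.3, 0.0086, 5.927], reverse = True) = [5.927, 0.3, 0.0086]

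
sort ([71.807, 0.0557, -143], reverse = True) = [71.807, 0.0557, -143]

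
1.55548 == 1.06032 False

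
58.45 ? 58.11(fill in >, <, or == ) >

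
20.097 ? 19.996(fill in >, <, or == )>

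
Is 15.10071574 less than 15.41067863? Yes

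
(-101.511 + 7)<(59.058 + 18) True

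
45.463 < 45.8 True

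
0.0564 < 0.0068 False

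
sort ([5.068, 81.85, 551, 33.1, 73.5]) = [5.068, 33.1, 73.5, 81.85, 551]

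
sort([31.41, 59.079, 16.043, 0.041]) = [0.041, 16.043, 31.41, 59.079]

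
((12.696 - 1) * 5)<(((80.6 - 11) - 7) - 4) True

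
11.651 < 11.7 True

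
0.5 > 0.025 True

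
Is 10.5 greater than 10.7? No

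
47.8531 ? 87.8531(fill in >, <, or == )<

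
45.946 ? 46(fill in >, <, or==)<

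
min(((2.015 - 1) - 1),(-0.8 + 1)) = 0.015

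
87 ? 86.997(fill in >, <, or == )>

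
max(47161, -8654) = 47161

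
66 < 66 False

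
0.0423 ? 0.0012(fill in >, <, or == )>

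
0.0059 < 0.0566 True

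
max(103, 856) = 856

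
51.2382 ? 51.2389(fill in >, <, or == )<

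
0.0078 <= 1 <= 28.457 True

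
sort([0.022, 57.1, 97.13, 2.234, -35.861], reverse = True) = [97.13, 57.1, 2.234, 0.022, -35.861]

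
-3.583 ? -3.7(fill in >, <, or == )>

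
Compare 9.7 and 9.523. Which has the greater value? 9.7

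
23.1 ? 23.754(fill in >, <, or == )<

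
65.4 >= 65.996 False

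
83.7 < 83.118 False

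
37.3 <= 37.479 True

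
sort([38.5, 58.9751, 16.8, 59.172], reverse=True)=[59.172, 58.9751, 38.5, 16.8]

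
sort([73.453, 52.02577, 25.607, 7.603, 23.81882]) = [7.603, 23.81882, 25.607, 52.02577, 73.453]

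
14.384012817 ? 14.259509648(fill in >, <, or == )>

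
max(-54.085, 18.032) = 18.032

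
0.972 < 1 True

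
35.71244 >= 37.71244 False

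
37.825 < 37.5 False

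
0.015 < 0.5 True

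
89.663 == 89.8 False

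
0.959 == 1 False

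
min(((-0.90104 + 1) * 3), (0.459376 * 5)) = 0.29688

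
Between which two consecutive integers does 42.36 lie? 42 and 43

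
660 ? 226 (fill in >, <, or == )>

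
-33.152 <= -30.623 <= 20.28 True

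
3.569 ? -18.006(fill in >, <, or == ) >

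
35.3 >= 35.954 False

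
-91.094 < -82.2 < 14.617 True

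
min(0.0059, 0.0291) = 0.0059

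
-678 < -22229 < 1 False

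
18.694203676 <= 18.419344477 False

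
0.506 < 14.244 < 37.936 True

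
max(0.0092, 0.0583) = 0.0583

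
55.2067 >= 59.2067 False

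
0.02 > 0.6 False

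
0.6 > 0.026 True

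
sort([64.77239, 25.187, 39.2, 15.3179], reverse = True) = [64.77239, 39.2, 25.187, 15.3179]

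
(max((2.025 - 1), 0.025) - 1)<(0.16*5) True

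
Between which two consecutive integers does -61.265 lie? -62 and -61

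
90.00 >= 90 True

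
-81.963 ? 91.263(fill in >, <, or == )<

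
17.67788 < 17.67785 False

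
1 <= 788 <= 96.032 False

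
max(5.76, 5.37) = 5.76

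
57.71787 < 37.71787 False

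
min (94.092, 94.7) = 94.092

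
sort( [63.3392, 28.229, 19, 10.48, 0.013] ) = [0.013, 10.48, 19, 28.229, 63.3392]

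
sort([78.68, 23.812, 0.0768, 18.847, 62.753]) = [0.0768, 18.847, 23.812, 62.753, 78.68]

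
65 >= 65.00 True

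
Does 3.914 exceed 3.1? Yes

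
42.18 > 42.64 False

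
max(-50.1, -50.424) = -50.1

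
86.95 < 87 True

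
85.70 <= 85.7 True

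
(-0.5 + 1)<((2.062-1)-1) False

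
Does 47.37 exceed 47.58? No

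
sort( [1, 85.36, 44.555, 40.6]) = [1, 40.6, 44.555, 85.36]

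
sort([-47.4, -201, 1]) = [-201, -47.4, 1]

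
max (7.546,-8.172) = 7.546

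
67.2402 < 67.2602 True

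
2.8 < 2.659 False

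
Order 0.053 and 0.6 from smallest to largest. 0.053, 0.6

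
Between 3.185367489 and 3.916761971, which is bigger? 3.916761971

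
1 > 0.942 True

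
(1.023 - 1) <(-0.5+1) True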